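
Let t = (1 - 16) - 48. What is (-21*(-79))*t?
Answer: -104517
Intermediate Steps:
t = -63 (t = -15 - 48 = -63)
(-21*(-79))*t = -21*(-79)*(-63) = 1659*(-63) = -104517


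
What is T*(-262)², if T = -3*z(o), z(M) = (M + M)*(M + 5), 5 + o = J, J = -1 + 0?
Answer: -2471184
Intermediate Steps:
J = -1
o = -6 (o = -5 - 1 = -6)
z(M) = 2*M*(5 + M) (z(M) = (2*M)*(5 + M) = 2*M*(5 + M))
T = -36 (T = -6*(-6)*(5 - 6) = -6*(-6)*(-1) = -3*12 = -36)
T*(-262)² = -36*(-262)² = -36*68644 = -2471184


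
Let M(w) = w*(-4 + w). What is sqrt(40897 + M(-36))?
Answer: sqrt(42337) ≈ 205.76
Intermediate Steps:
sqrt(40897 + M(-36)) = sqrt(40897 - 36*(-4 - 36)) = sqrt(40897 - 36*(-40)) = sqrt(40897 + 1440) = sqrt(42337)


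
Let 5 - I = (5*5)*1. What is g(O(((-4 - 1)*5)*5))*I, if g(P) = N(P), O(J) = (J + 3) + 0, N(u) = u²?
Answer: -297680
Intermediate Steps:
O(J) = 3 + J (O(J) = (3 + J) + 0 = 3 + J)
g(P) = P²
I = -20 (I = 5 - 5*5 = 5 - 25 = -20)
g(O(((-4 - 1)*5)*5))*I = (3 + ((-4 - 1)*5)*5)²*(-20) = (3 - 5*5*5)²*(-20) = (3 - 25*5)²*(-20) = (3 - 125)²*(-20) = (-122)²*(-20) = 14884*(-20) = -297680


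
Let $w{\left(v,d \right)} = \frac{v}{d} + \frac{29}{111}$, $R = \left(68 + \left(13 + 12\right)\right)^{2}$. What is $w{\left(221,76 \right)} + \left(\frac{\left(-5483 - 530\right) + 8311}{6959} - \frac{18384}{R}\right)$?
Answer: $\frac{25835264483}{18805528388} \approx 1.3738$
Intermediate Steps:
$R = 8649$ ($R = \left(68 + 25\right)^{2} = 93^{2} = 8649$)
$w{\left(v,d \right)} = \frac{29}{111} + \frac{v}{d}$ ($w{\left(v,d \right)} = \frac{v}{d} + 29 \cdot \frac{1}{111} = \frac{v}{d} + \frac{29}{111} = \frac{29}{111} + \frac{v}{d}$)
$w{\left(221,76 \right)} + \left(\frac{\left(-5483 - 530\right) + 8311}{6959} - \frac{18384}{R}\right) = \left(\frac{29}{111} + \frac{221}{76}\right) - \left(\frac{6128}{2883} - \frac{\left(-5483 - 530\right) + 8311}{6959}\right) = \left(\frac{29}{111} + 221 \cdot \frac{1}{76}\right) - \left(\frac{6128}{2883} - \left(-6013 + 8311\right) \frac{1}{6959}\right) = \left(\frac{29}{111} + \frac{221}{76}\right) + \left(2298 \cdot \frac{1}{6959} - \frac{6128}{2883}\right) = \frac{26735}{8436} + \left(\frac{2298}{6959} - \frac{6128}{2883}\right) = \frac{26735}{8436} - \frac{36019618}{20062797} = \frac{25835264483}{18805528388}$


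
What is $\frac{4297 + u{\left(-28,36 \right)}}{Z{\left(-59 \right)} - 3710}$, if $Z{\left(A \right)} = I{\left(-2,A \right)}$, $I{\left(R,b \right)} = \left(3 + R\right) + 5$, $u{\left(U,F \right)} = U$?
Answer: $- \frac{4269}{3704} \approx -1.1525$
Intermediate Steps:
$I{\left(R,b \right)} = 8 + R$
$Z{\left(A \right)} = 6$ ($Z{\left(A \right)} = 8 - 2 = 6$)
$\frac{4297 + u{\left(-28,36 \right)}}{Z{\left(-59 \right)} - 3710} = \frac{4297 - 28}{6 - 3710} = \frac{4269}{-3704} = 4269 \left(- \frac{1}{3704}\right) = - \frac{4269}{3704}$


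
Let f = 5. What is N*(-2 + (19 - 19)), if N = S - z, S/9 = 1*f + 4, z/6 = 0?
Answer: -162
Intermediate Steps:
z = 0 (z = 6*0 = 0)
S = 81 (S = 9*(1*5 + 4) = 9*(5 + 4) = 9*9 = 81)
N = 81 (N = 81 - 1*0 = 81 + 0 = 81)
N*(-2 + (19 - 19)) = 81*(-2 + (19 - 19)) = 81*(-2 + 0) = 81*(-2) = -162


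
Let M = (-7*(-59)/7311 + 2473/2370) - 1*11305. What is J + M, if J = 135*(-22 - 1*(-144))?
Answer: 9945930607/1925230 ≈ 5166.1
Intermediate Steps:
J = 16470 (J = 135*(-22 + 144) = 135*122 = 16470)
M = -21762607493/1925230 (M = (413*(1/7311) + 2473*(1/2370)) - 11305 = (413/7311 + 2473/2370) - 11305 = 2117657/1925230 - 11305 = -21762607493/1925230 ≈ -11304.)
J + M = 16470 - 21762607493/1925230 = 9945930607/1925230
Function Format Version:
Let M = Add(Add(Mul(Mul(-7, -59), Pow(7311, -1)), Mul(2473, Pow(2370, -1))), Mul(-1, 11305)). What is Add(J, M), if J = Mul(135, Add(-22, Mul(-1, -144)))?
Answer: Rational(9945930607, 1925230) ≈ 5166.1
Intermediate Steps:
J = 16470 (J = Mul(135, Add(-22, 144)) = Mul(135, 122) = 16470)
M = Rational(-21762607493, 1925230) (M = Add(Add(Mul(413, Rational(1, 7311)), Mul(2473, Rational(1, 2370))), -11305) = Add(Add(Rational(413, 7311), Rational(2473, 2370)), -11305) = Add(Rational(2117657, 1925230), -11305) = Rational(-21762607493, 1925230) ≈ -11304.)
Add(J, M) = Add(16470, Rational(-21762607493, 1925230)) = Rational(9945930607, 1925230)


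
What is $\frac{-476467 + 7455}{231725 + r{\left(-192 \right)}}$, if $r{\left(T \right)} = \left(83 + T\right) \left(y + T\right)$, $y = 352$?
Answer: $- \frac{469012}{214285} \approx -2.1887$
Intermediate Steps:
$r{\left(T \right)} = \left(83 + T\right) \left(352 + T\right)$
$\frac{-476467 + 7455}{231725 + r{\left(-192 \right)}} = \frac{-476467 + 7455}{231725 + \left(29216 + \left(-192\right)^{2} + 435 \left(-192\right)\right)} = - \frac{469012}{231725 + \left(29216 + 36864 - 83520\right)} = - \frac{469012}{231725 - 17440} = - \frac{469012}{214285}$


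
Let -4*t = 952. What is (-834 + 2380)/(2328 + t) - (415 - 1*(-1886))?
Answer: -2403772/1045 ≈ -2300.3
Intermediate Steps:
t = -238 (t = -1/4*952 = -238)
(-834 + 2380)/(2328 + t) - (415 - 1*(-1886)) = (-834 + 2380)/(2328 - 238) - (415 - 1*(-1886)) = 1546/2090 - (415 + 1886) = 1546*(1/2090) - 1*2301 = 773/1045 - 2301 = -2403772/1045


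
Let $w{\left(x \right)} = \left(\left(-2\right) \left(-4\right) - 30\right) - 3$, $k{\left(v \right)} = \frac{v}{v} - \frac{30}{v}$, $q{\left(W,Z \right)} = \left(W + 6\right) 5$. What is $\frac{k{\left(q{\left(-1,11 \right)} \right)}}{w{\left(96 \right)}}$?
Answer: $\frac{1}{125} \approx 0.008$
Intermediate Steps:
$q{\left(W,Z \right)} = 30 + 5 W$ ($q{\left(W,Z \right)} = \left(6 + W\right) 5 = 30 + 5 W$)
$k{\left(v \right)} = 1 - \frac{30}{v}$
$w{\left(x \right)} = -25$ ($w{\left(x \right)} = \left(8 - 30\right) - 3 = -22 - 3 = -25$)
$\frac{k{\left(q{\left(-1,11 \right)} \right)}}{w{\left(96 \right)}} = \frac{\frac{1}{30 + 5 \left(-1\right)} \left(-30 + \left(30 + 5 \left(-1\right)\right)\right)}{-25} = \frac{-30 + \left(30 - 5\right)}{30 - 5} \left(- \frac{1}{25}\right) = \frac{-30 + 25}{25} \left(- \frac{1}{25}\right) = \frac{1}{25} \left(-5\right) \left(- \frac{1}{25}\right) = \left(- \frac{1}{5}\right) \left(- \frac{1}{25}\right) = \frac{1}{125}$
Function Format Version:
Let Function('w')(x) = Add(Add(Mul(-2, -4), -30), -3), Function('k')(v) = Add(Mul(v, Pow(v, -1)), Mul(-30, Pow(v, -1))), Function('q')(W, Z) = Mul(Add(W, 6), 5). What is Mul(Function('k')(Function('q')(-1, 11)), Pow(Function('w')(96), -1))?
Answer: Rational(1, 125) ≈ 0.0080000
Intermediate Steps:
Function('q')(W, Z) = Add(30, Mul(5, W)) (Function('q')(W, Z) = Mul(Add(6, W), 5) = Add(30, Mul(5, W)))
Function('k')(v) = Add(1, Mul(-30, Pow(v, -1)))
Function('w')(x) = -25 (Function('w')(x) = Add(Add(8, -30), -3) = Add(-22, -3) = -25)
Mul(Function('k')(Function('q')(-1, 11)), Pow(Function('w')(96), -1)) = Mul(Mul(Pow(Add(30, Mul(5, -1)), -1), Add(-30, Add(30, Mul(5, -1)))), Pow(-25, -1)) = Mul(Mul(Pow(Add(30, -5), -1), Add(-30, Add(30, -5))), Rational(-1, 25)) = Mul(Mul(Pow(25, -1), Add(-30, 25)), Rational(-1, 25)) = Mul(Mul(Rational(1, 25), -5), Rational(-1, 25)) = Mul(Rational(-1, 5), Rational(-1, 25)) = Rational(1, 125)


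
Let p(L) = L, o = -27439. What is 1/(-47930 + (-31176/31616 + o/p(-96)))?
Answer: -23712/1129762109 ≈ -2.0988e-5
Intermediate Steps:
1/(-47930 + (-31176/31616 + o/p(-96))) = 1/(-47930 + (-31176/31616 - 27439/(-96))) = 1/(-47930 + (-31176*1/31616 - 27439*(-1/96))) = 1/(-47930 + (-3897/3952 + 27439/96)) = 1/(-47930 + 6754051/23712) = 1/(-1129762109/23712) = -23712/1129762109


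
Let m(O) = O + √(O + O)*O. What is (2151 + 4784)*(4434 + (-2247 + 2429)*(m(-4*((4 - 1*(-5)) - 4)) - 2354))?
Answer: -2965641790 - 50486800*I*√10 ≈ -2.9656e+9 - 1.5965e+8*I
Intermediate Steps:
m(O) = O + √2*O^(3/2) (m(O) = O + √(2*O)*O = O + (√2*√O)*O = O + √2*O^(3/2))
(2151 + 4784)*(4434 + (-2247 + 2429)*(m(-4*((4 - 1*(-5)) - 4)) - 2354)) = (2151 + 4784)*(4434 + (-2247 + 2429)*((-4*((4 - 1*(-5)) - 4) + √2*(-4*((4 - 1*(-5)) - 4))^(3/2)) - 2354)) = 6935*(4434 + 182*((-4*((4 + 5) - 4) + √2*(-4*((4 + 5) - 4))^(3/2)) - 2354)) = 6935*(4434 + 182*((-4*(9 - 4) + √2*(-4*(9 - 4))^(3/2)) - 2354)) = 6935*(4434 + 182*((-4*5 + √2*(-4*5)^(3/2)) - 2354)) = 6935*(4434 + 182*((-20 + √2*(-20)^(3/2)) - 2354)) = 6935*(4434 + 182*((-20 + √2*(-40*I*√5)) - 2354)) = 6935*(4434 + 182*((-20 - 40*I*√10) - 2354)) = 6935*(4434 + 182*(-2374 - 40*I*√10)) = 6935*(4434 + (-432068 - 7280*I*√10)) = 6935*(-427634 - 7280*I*√10) = -2965641790 - 50486800*I*√10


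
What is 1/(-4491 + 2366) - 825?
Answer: -1753126/2125 ≈ -825.00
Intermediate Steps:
1/(-4491 + 2366) - 825 = 1/(-2125) - 825 = -1/2125 - 825 = -1753126/2125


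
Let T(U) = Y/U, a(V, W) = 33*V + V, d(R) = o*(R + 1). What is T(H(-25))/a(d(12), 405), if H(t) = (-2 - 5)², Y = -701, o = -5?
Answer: 701/108290 ≈ 0.0064734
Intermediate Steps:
d(R) = -5 - 5*R (d(R) = -5*(R + 1) = -5*(1 + R) = -5 - 5*R)
H(t) = 49 (H(t) = (-7)² = 49)
a(V, W) = 34*V
T(U) = -701/U
T(H(-25))/a(d(12), 405) = (-701/49)/((34*(-5 - 5*12))) = (-701*1/49)/((34*(-5 - 60))) = -701/(49*(34*(-65))) = -701/49/(-2210) = -701/49*(-1/2210) = 701/108290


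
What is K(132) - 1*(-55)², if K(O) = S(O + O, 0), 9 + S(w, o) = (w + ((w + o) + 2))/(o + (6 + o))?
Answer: -8837/3 ≈ -2945.7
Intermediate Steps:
S(w, o) = -9 + (2 + o + 2*w)/(6 + 2*o) (S(w, o) = -9 + (w + ((w + o) + 2))/(o + (6 + o)) = -9 + (w + ((o + w) + 2))/(6 + 2*o) = -9 + (w + (2 + o + w))/(6 + 2*o) = -9 + (2 + o + 2*w)/(6 + 2*o))
K(O) = -26/3 + 2*O/3 (K(O) = (-26 + (O + O) - 17/2*0)/(3 + 0) = (-26 + 2*O + 0)/3 = (-26 + 2*O)/3 = -26/3 + 2*O/3)
K(132) - 1*(-55)² = (-26/3 + (⅔)*132) - 1*(-55)² = (-26/3 + 88) - 1*3025 = 238/3 - 3025 = -8837/3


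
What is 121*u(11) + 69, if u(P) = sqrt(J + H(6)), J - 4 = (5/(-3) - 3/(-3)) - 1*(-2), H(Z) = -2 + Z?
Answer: 69 + 242*sqrt(21)/3 ≈ 438.66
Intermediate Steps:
J = 16/3 (J = 4 + ((5/(-3) - 3/(-3)) - 1*(-2)) = 4 + ((5*(-1/3) - 3*(-1/3)) + 2) = 4 + ((-5/3 + 1) + 2) = 4 + (-2/3 + 2) = 4 + 4/3 = 16/3 ≈ 5.3333)
u(P) = 2*sqrt(21)/3 (u(P) = sqrt(16/3 + (-2 + 6)) = sqrt(16/3 + 4) = sqrt(28/3) = 2*sqrt(21)/3)
121*u(11) + 69 = 121*(2*sqrt(21)/3) + 69 = 242*sqrt(21)/3 + 69 = 69 + 242*sqrt(21)/3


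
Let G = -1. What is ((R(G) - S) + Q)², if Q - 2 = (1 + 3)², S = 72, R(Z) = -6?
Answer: 3600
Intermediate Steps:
Q = 18 (Q = 2 + (1 + 3)² = 2 + 4² = 2 + 16 = 18)
((R(G) - S) + Q)² = ((-6 - 1*72) + 18)² = ((-6 - 72) + 18)² = (-78 + 18)² = (-60)² = 3600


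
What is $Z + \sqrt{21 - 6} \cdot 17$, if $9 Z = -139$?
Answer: $- \frac{139}{9} + 17 \sqrt{15} \approx 50.396$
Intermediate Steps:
$Z = - \frac{139}{9}$ ($Z = \frac{1}{9} \left(-139\right) = - \frac{139}{9} \approx -15.444$)
$Z + \sqrt{21 - 6} \cdot 17 = - \frac{139}{9} + \sqrt{21 - 6} \cdot 17 = - \frac{139}{9} + \sqrt{15} \cdot 17 = - \frac{139}{9} + 17 \sqrt{15}$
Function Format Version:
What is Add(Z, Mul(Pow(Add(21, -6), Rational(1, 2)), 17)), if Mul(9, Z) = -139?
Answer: Add(Rational(-139, 9), Mul(17, Pow(15, Rational(1, 2)))) ≈ 50.396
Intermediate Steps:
Z = Rational(-139, 9) (Z = Mul(Rational(1, 9), -139) = Rational(-139, 9) ≈ -15.444)
Add(Z, Mul(Pow(Add(21, -6), Rational(1, 2)), 17)) = Add(Rational(-139, 9), Mul(Pow(Add(21, -6), Rational(1, 2)), 17)) = Add(Rational(-139, 9), Mul(Pow(15, Rational(1, 2)), 17)) = Add(Rational(-139, 9), Mul(17, Pow(15, Rational(1, 2))))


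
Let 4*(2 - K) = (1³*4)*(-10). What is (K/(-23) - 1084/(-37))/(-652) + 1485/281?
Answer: 204268523/38978353 ≈ 5.2406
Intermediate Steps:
K = 12 (K = 2 - 1³*4*(-10)/4 = 2 - 1*4*(-10)/4 = 2 - (-10) = 2 - ¼*(-40) = 2 + 10 = 12)
(K/(-23) - 1084/(-37))/(-652) + 1485/281 = (12/(-23) - 1084/(-37))/(-652) + 1485/281 = (12*(-1/23) - 1084*(-1/37))*(-1/652) + 1485*(1/281) = (-12/23 + 1084/37)*(-1/652) + 1485/281 = (24488/851)*(-1/652) + 1485/281 = -6122/138713 + 1485/281 = 204268523/38978353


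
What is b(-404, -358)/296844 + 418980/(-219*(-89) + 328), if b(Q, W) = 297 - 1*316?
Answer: 124371322559/5883151236 ≈ 21.140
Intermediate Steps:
b(Q, W) = -19 (b(Q, W) = 297 - 316 = -19)
b(-404, -358)/296844 + 418980/(-219*(-89) + 328) = -19/296844 + 418980/(-219*(-89) + 328) = -19*1/296844 + 418980/(19491 + 328) = -19/296844 + 418980/19819 = 124371322559/5883151236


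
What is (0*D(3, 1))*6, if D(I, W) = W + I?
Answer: 0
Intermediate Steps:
D(I, W) = I + W
(0*D(3, 1))*6 = (0*(3 + 1))*6 = (0*4)*6 = 0*6 = 0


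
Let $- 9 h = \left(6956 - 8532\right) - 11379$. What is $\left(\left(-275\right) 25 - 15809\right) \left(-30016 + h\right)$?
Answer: $\frac{5834075276}{9} \approx 6.4823 \cdot 10^{8}$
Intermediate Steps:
$h = \frac{12955}{9}$ ($h = - \frac{\left(6956 - 8532\right) - 11379}{9} = - \frac{-1576 - 11379}{9} = \left(- \frac{1}{9}\right) \left(-12955\right) = \frac{12955}{9} \approx 1439.4$)
$\left(\left(-275\right) 25 - 15809\right) \left(-30016 + h\right) = \left(\left(-275\right) 25 - 15809\right) \left(-30016 + \frac{12955}{9}\right) = \left(-6875 - 15809\right) \left(- \frac{257189}{9}\right) = \left(-22684\right) \left(- \frac{257189}{9}\right) = \frac{5834075276}{9}$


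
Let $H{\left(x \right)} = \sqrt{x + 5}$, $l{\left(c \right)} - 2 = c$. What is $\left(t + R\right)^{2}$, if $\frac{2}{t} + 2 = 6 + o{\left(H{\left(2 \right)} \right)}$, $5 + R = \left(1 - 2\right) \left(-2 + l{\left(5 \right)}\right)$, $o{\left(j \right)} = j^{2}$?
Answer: $\frac{11664}{121} \approx 96.397$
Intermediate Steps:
$l{\left(c \right)} = 2 + c$
$H{\left(x \right)} = \sqrt{5 + x}$
$R = -10$ ($R = -5 + \left(1 - 2\right) \left(-2 + \left(2 + 5\right)\right) = -5 - \left(-2 + 7\right) = -5 - 5 = -10$)
$t = \frac{2}{11}$ ($t = \frac{2}{-2 + \left(6 + \left(\sqrt{5 + 2}\right)^{2}\right)} = \frac{2}{-2 + \left(6 + \left(\sqrt{7}\right)^{2}\right)} = \frac{2}{-2 + \left(6 + 7\right)} = \frac{2}{-2 + 13} = \frac{2}{11} \approx 0.18182$)
$\left(t + R\right)^{2} = \left(\frac{2}{11} - 10\right)^{2} = \left(- \frac{108}{11}\right)^{2} = \frac{11664}{121}$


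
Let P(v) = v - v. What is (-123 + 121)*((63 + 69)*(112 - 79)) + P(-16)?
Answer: -8712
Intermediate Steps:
P(v) = 0
(-123 + 121)*((63 + 69)*(112 - 79)) + P(-16) = (-123 + 121)*((63 + 69)*(112 - 79)) + 0 = -264*33 + 0 = -2*4356 + 0 = -8712 + 0 = -8712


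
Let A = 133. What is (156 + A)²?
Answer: 83521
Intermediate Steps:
(156 + A)² = (156 + 133)² = 289² = 83521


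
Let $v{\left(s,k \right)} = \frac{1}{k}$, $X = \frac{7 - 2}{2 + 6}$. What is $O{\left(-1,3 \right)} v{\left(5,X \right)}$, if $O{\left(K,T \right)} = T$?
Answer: $\frac{24}{5} \approx 4.8$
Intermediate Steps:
$X = \frac{5}{8} \approx 0.625$
$O{\left(-1,3 \right)} v{\left(5,X \right)} = \frac{3}{\frac{5}{8}} = 3 \cdot \frac{8}{5} = \frac{24}{5}$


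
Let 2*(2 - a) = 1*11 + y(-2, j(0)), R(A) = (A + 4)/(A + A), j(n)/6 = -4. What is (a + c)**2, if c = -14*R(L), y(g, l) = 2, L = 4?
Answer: 1369/4 ≈ 342.25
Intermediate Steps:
j(n) = -24 (j(n) = 6*(-4) = -24)
R(A) = (4 + A)/(2*A) (R(A) = (4 + A)/((2*A)) = (4 + A)*(1/(2*A)) = (4 + A)/(2*A))
c = -14 (c = -7*(4 + 4)/4 = -7*8/4 = -14*1 = -14)
a = -9/2 (a = 2 - (1*11 + 2)/2 = 2 - (11 + 2)/2 = 2 - 1/2*13 = 2 - 13/2 = -9/2 ≈ -4.5000)
(a + c)**2 = (-9/2 - 14)**2 = (-37/2)**2 = 1369/4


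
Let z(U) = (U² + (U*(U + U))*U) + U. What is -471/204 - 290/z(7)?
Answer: -68107/25228 ≈ -2.6997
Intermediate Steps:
z(U) = U + U² + 2*U³ (z(U) = (U² + (U*(2*U))*U) + U = (U² + (2*U²)*U) + U = (U² + 2*U³) + U = U + U² + 2*U³)
-471/204 - 290/z(7) = -471/204 - 290*1/(7*(1 + 7 + 2*7²)) = -471*1/204 - 290*1/(7*(1 + 7 + 2*49)) = -157/68 - 290*1/(7*(1 + 7 + 98)) = -157/68 - 290/(7*106) = -157/68 - 290/742 = -157/68 - 290*1/742 = -157/68 - 145/371 = -68107/25228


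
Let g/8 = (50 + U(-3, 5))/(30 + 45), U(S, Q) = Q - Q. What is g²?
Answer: 256/9 ≈ 28.444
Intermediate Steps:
U(S, Q) = 0
g = 16/3 (g = 8*((50 + 0)/(30 + 45)) = 8*(50/75) = 8*(50*(1/75)) = 8*(⅔) = 16/3 ≈ 5.3333)
g² = (16/3)² = 256/9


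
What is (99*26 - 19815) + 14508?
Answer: -2733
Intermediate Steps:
(99*26 - 19815) + 14508 = (2574 - 19815) + 14508 = -17241 + 14508 = -2733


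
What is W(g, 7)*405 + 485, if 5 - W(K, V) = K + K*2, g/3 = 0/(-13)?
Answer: 2510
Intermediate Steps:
g = 0 (g = 3*(0/(-13)) = 3*(0*(-1/13)) = 3*0 = 0)
W(K, V) = 5 - 3*K (W(K, V) = 5 - (K + K*2) = 5 - (K + 2*K) = 5 - 3*K)
W(g, 7)*405 + 485 = (5 - 3*0)*405 + 485 = (5 + 0)*405 + 485 = 5*405 + 485 = 2025 + 485 = 2510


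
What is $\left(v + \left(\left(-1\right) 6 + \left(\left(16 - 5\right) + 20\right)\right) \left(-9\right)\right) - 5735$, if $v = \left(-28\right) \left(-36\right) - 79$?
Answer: $-5031$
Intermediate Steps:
$v = 929$ ($v = 1008 - 79 = 929$)
$\left(v + \left(\left(-1\right) 6 + \left(\left(16 - 5\right) + 20\right)\right) \left(-9\right)\right) - 5735 = \left(929 + \left(\left(-1\right) 6 + \left(\left(16 - 5\right) + 20\right)\right) \left(-9\right)\right) - 5735 = \left(929 + \left(-6 + \left(11 + 20\right)\right) \left(-9\right)\right) - 5735 = \left(929 + \left(-6 + 31\right) \left(-9\right)\right) - 5735 = \left(929 + 25 \left(-9\right)\right) - 5735 = \left(929 - 225\right) - 5735 = 704 - 5735 = -5031$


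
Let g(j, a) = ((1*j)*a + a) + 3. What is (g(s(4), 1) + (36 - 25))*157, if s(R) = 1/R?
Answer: 9577/4 ≈ 2394.3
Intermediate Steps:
g(j, a) = 3 + a + a*j (g(j, a) = (j*a + a) + 3 = (a*j + a) + 3 = (a + a*j) + 3 = 3 + a + a*j)
(g(s(4), 1) + (36 - 25))*157 = ((3 + 1 + 1/4) + (36 - 25))*157 = ((3 + 1 + 1*(¼)) + 11)*157 = ((3 + 1 + ¼) + 11)*157 = (17/4 + 11)*157 = (61/4)*157 = 9577/4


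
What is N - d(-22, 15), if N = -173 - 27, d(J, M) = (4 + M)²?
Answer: -561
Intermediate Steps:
N = -200
N - d(-22, 15) = -200 - (4 + 15)² = -200 - 1*19² = -200 - 1*361 = -200 - 361 = -561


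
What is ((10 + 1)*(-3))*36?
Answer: -1188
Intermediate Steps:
((10 + 1)*(-3))*36 = (11*(-3))*36 = -33*36 = -1188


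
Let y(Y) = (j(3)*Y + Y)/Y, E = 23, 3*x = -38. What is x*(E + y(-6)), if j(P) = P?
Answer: -342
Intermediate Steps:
x = -38/3 (x = (1/3)*(-38) = -38/3 ≈ -12.667)
y(Y) = 4 (y(Y) = (3*Y + Y)/Y = (4*Y)/Y = 4)
x*(E + y(-6)) = -38*(23 + 4)/3 = -38/3*27 = -342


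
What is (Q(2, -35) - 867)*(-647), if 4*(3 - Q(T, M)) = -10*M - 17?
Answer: 2451483/4 ≈ 6.1287e+5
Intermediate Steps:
Q(T, M) = 29/4 + 5*M/2 (Q(T, M) = 3 - (-10*M - 17)/4 = 3 - (-17 - 10*M)/4 = 3 + (17/4 + 5*M/2) = 29/4 + 5*M/2)
(Q(2, -35) - 867)*(-647) = ((29/4 + (5/2)*(-35)) - 867)*(-647) = ((29/4 - 175/2) - 867)*(-647) = (-321/4 - 867)*(-647) = -3789/4*(-647) = 2451483/4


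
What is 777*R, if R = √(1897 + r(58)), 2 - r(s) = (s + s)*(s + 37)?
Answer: 777*I*√9121 ≈ 74207.0*I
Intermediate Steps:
r(s) = 2 - 2*s*(37 + s) (r(s) = 2 - (s + s)*(s + 37) = 2 - 2*s*(37 + s))
R = I*√9121 (R = √(1897 + (2 - 74*58 - 2*58²)) = √(1897 + (2 - 4292 - 2*3364)) = √(1897 + (2 - 4292 - 6728)) = √(1897 - 11018) = √(-9121) = I*√9121 ≈ 95.504*I)
777*R = 777*(I*√9121) = 777*I*√9121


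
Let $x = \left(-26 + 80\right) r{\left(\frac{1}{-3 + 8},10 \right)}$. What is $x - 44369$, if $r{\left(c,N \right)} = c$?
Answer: $- \frac{221791}{5} \approx -44358.0$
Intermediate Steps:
$x = \frac{54}{5}$ ($x = \frac{-26 + 80}{-3 + 8} = \frac{54}{5} \approx 10.8$)
$x - 44369 = \frac{54}{5} - 44369 = - \frac{221791}{5}$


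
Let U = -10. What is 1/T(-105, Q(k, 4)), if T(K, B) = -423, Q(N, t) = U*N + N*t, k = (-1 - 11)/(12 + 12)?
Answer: -1/423 ≈ -0.0023641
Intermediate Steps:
k = -1/2 (k = -12/24 = -12*1/24 = -1/2 ≈ -0.50000)
Q(N, t) = -10*N + N*t
1/T(-105, Q(k, 4)) = 1/(-423) = -1/423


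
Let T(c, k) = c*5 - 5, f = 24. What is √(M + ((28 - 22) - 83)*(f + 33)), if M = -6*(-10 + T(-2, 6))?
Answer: 3*I*√471 ≈ 65.108*I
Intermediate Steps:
T(c, k) = -5 + 5*c (T(c, k) = 5*c - 5 = -5 + 5*c)
M = 150 (M = -6*(-10 + (-5 + 5*(-2))) = -6*(-10 + (-5 - 10)) = -6*(-10 - 15) = -6*(-25) = 150)
√(M + ((28 - 22) - 83)*(f + 33)) = √(150 + ((28 - 22) - 83)*(24 + 33)) = √(150 + (6 - 83)*57) = √(150 - 77*57) = √(150 - 4389) = √(-4239) = 3*I*√471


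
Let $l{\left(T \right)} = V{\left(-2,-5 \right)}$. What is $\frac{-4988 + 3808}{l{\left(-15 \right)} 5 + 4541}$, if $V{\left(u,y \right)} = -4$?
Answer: $- \frac{1180}{4521} \approx -0.261$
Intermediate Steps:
$l{\left(T \right)} = -4$
$\frac{-4988 + 3808}{l{\left(-15 \right)} 5 + 4541} = \frac{-4988 + 3808}{\left(-4\right) 5 + 4541} = - \frac{1180}{-20 + 4541} = - \frac{1180}{4521}$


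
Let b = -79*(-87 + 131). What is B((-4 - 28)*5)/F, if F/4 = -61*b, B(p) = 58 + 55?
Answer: 113/848144 ≈ 0.00013323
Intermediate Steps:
b = -3476 (b = -79*44 = -3476)
B(p) = 113
F = 848144 (F = 4*(-61*(-3476)) = 4*212036 = 848144)
B((-4 - 28)*5)/F = 113/848144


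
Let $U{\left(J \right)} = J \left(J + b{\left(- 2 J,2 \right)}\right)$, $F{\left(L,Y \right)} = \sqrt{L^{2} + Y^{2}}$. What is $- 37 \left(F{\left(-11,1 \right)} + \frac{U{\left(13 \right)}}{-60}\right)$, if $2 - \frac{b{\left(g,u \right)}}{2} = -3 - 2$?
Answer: $\frac{4329}{20} - 37 \sqrt{122} \approx -192.23$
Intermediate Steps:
$b{\left(g,u \right)} = 14$ ($b{\left(g,u \right)} = 4 - 2 \left(-3 - 2\right) = 4 - -10 = 4 + 10 = 14$)
$U{\left(J \right)} = J \left(14 + J\right)$ ($U{\left(J \right)} = J \left(J + 14\right) = J \left(14 + J\right)$)
$- 37 \left(F{\left(-11,1 \right)} + \frac{U{\left(13 \right)}}{-60}\right) = - 37 \left(\sqrt{\left(-11\right)^{2} + 1^{2}} + \frac{13 \left(14 + 13\right)}{-60}\right) = - 37 \left(\sqrt{121 + 1} + 13 \cdot 27 \left(- \frac{1}{60}\right)\right) = - 37 \left(\sqrt{122} + 351 \left(- \frac{1}{60}\right)\right) = - 37 \left(\sqrt{122} - \frac{117}{20}\right) = - 37 \left(- \frac{117}{20} + \sqrt{122}\right) = \frac{4329}{20} - 37 \sqrt{122}$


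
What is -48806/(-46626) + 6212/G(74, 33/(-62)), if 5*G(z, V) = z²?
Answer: 214433152/31915497 ≈ 6.7188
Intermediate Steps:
G(z, V) = z²/5
-48806/(-46626) + 6212/G(74, 33/(-62)) = -48806/(-46626) + 6212/(((⅕)*74²)) = -48806*(-1/46626) + 6212/(((⅕)*5476)) = 24403/23313 + 6212/(5476/5) = 24403/23313 + 6212*(5/5476) = 24403/23313 + 7765/1369 = 214433152/31915497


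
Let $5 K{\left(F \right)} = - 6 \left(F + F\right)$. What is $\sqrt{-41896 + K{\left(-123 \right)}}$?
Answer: $\frac{2 i \sqrt{260005}}{5} \approx 203.96 i$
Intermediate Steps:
$K{\left(F \right)} = - \frac{12 F}{5}$ ($K{\left(F \right)} = \frac{\left(-6\right) \left(F + F\right)}{5} = \frac{\left(-6\right) 2 F}{5} = \frac{\left(-12\right) F}{5} = - \frac{12 F}{5}$)
$\sqrt{-41896 + K{\left(-123 \right)}} = \sqrt{-41896 - - \frac{1476}{5}} = \sqrt{-41896 + \frac{1476}{5}} = \sqrt{- \frac{208004}{5}} = \frac{2 i \sqrt{260005}}{5}$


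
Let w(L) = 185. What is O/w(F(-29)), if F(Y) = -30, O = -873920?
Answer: -174784/37 ≈ -4723.9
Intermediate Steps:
O/w(F(-29)) = -873920/185 = -873920*1/185 = -174784/37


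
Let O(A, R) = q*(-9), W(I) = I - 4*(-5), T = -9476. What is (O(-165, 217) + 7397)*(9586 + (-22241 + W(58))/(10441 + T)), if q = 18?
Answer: 13353389169/193 ≈ 6.9189e+7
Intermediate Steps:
W(I) = 20 + I (W(I) = I + 20 = 20 + I)
O(A, R) = -162 (O(A, R) = 18*(-9) = -162)
(O(-165, 217) + 7397)*(9586 + (-22241 + W(58))/(10441 + T)) = (-162 + 7397)*(9586 + (-22241 + (20 + 58))/(10441 - 9476)) = 7235*(9586 + (-22241 + 78)/965) = 7235*(9586 - 22163*1/965) = 7235*(9586 - 22163/965) = 7235*(9228327/965) = 13353389169/193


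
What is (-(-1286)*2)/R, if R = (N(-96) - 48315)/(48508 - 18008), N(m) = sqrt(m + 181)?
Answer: -189505924500/116716957 - 3922300*sqrt(85)/116716957 ≈ -1623.9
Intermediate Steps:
N(m) = sqrt(181 + m)
R = -9663/6100 + sqrt(85)/30500 (R = (sqrt(181 - 96) - 48315)/(48508 - 18008) = (sqrt(85) - 48315)/30500 = (-48315 + sqrt(85))*(1/30500) = -9663/6100 + sqrt(85)/30500 ≈ -1.5838)
(-(-1286)*2)/R = (-(-1286)*2)/(-9663/6100 + sqrt(85)/30500) = (-643*(-4))/(-9663/6100 + sqrt(85)/30500) = 2572/(-9663/6100 + sqrt(85)/30500)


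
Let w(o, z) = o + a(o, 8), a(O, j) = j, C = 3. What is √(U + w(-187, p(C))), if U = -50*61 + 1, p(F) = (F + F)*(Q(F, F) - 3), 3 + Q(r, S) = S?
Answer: 2*I*√807 ≈ 56.815*I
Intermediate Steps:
Q(r, S) = -3 + S
p(F) = 2*F*(-6 + F) (p(F) = (F + F)*((-3 + F) - 3) = (2*F)*(-6 + F) = 2*F*(-6 + F))
w(o, z) = 8 + o (w(o, z) = o + 8 = 8 + o)
U = -3049 (U = -3050 + 1 = -3049)
√(U + w(-187, p(C))) = √(-3049 + (8 - 187)) = √(-3049 - 179) = √(-3228) = 2*I*√807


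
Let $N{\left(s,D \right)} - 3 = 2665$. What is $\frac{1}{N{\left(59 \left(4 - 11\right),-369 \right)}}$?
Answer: $\frac{1}{2668} \approx 0.00037481$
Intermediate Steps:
$N{\left(s,D \right)} = 2668$ ($N{\left(s,D \right)} = 3 + 2665 = 2668$)
$\frac{1}{N{\left(59 \left(4 - 11\right),-369 \right)}} = \frac{1}{2668}$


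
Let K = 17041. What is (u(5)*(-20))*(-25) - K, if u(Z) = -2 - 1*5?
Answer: -20541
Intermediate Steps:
u(Z) = -7 (u(Z) = -2 - 5 = -7)
(u(5)*(-20))*(-25) - K = -7*(-20)*(-25) - 1*17041 = 140*(-25) - 17041 = -3500 - 17041 = -20541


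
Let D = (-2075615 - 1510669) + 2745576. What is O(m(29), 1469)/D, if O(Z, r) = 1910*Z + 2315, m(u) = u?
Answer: -19235/280236 ≈ -0.068639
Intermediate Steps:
D = -840708 (D = -3586284 + 2745576 = -840708)
O(Z, r) = 2315 + 1910*Z
O(m(29), 1469)/D = (2315 + 1910*29)/(-840708) = (2315 + 55390)*(-1/840708) = 57705*(-1/840708) = -19235/280236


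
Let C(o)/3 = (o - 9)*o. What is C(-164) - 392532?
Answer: -307416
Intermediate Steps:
C(o) = 3*o*(-9 + o) (C(o) = 3*((o - 9)*o) = 3*((-9 + o)*o) = 3*(o*(-9 + o)) = 3*o*(-9 + o))
C(-164) - 392532 = 3*(-164)*(-9 - 164) - 392532 = 3*(-164)*(-173) - 392532 = 85116 - 392532 = -307416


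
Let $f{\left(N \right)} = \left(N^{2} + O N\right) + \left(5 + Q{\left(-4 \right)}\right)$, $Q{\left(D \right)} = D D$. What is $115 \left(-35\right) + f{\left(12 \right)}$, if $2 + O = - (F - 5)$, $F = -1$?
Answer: $-3812$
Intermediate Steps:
$Q{\left(D \right)} = D^{2}$
$O = 4$ ($O = -2 - \left(-1 - 5\right) = -2 - -6 = -2 + 6 = 4$)
$f{\left(N \right)} = 21 + N^{2} + 4 N$ ($f{\left(N \right)} = \left(N^{2} + 4 N\right) + \left(5 + \left(-4\right)^{2}\right) = \left(N^{2} + 4 N\right) + \left(5 + 16\right) = \left(N^{2} + 4 N\right) + 21 = 21 + N^{2} + 4 N$)
$115 \left(-35\right) + f{\left(12 \right)} = 115 \left(-35\right) + \left(21 + 12^{2} + 4 \cdot 12\right) = -4025 + \left(21 + 144 + 48\right) = -4025 + 213 = -3812$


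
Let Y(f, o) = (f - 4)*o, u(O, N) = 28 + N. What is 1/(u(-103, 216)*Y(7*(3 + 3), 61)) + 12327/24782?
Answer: 3486038683/7008250472 ≈ 0.49742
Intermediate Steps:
Y(f, o) = o*(-4 + f) (Y(f, o) = (-4 + f)*o = o*(-4 + f))
1/(u(-103, 216)*Y(7*(3 + 3), 61)) + 12327/24782 = 1/((28 + 216)*((61*(-4 + 7*(3 + 3))))) + 12327/24782 = 1/(244*((61*(-4 + 7*6)))) + 12327*(1/24782) = 1/(244*((61*(-4 + 42)))) + 12327/24782 = 1/(244*((61*38))) + 12327/24782 = (1/244)/2318 + 12327/24782 = (1/244)*(1/2318) + 12327/24782 = 1/565592 + 12327/24782 = 3486038683/7008250472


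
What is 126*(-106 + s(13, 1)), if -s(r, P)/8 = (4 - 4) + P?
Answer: -14364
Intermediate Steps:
s(r, P) = -8*P (s(r, P) = -8*((4 - 4) + P) = -8*(0 + P) = -8*P)
126*(-106 + s(13, 1)) = 126*(-106 - 8*1) = 126*(-106 - 8) = 126*(-114) = -14364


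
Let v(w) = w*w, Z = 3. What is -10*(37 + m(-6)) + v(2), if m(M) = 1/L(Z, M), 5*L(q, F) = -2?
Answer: -341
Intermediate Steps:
L(q, F) = -2/5 (L(q, F) = (1/5)*(-2) = -2/5)
m(M) = -5/2 (m(M) = 1/(-2/5) = 1*(-5/2) = -5/2)
v(w) = w**2
-10*(37 + m(-6)) + v(2) = -10*(37 - 5/2) + 2**2 = -10*69/2 + 4 = -345 + 4 = -341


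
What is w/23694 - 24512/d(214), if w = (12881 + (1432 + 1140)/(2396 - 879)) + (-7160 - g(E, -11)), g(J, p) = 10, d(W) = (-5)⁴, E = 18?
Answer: -875638027201/22464873750 ≈ -38.978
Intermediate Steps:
d(W) = 625
w = 8666159/1517 (w = (12881 + (1432 + 1140)/(2396 - 879)) + (-7160 - 1*10) = (12881 + 2572/1517) + (-7160 - 10) = (12881 + 2572*(1/1517)) - 7170 = (12881 + 2572/1517) - 7170 = 19543049/1517 - 7170 = 8666159/1517 ≈ 5712.7)
w/23694 - 24512/d(214) = (8666159/1517)/23694 - 24512/625 = (8666159/1517)*(1/23694) - 24512*1/625 = 8666159/35943798 - 24512/625 = -875638027201/22464873750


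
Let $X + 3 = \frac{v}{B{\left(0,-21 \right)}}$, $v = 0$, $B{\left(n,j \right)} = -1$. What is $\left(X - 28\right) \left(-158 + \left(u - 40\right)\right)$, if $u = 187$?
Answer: $341$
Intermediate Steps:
$X = -3$ ($X = -3 + \frac{0}{-1} = -3 + 0 \left(-1\right) = -3 + 0 = -3$)
$\left(X - 28\right) \left(-158 + \left(u - 40\right)\right) = \left(-3 - 28\right) \left(-158 + \left(187 - 40\right)\right) = - 31 \left(-158 + \left(187 - 40\right)\right) = - 31 \left(-158 + 147\right) = \left(-31\right) \left(-11\right) = 341$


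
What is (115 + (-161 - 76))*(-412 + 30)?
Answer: 46604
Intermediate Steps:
(115 + (-161 - 76))*(-412 + 30) = (115 - 237)*(-382) = -122*(-382) = 46604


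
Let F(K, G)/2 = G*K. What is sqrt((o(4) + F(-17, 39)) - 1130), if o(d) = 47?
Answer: I*sqrt(2409) ≈ 49.082*I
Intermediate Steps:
F(K, G) = 2*G*K (F(K, G) = 2*(G*K) = 2*G*K)
sqrt((o(4) + F(-17, 39)) - 1130) = sqrt((47 + 2*39*(-17)) - 1130) = sqrt((47 - 1326) - 1130) = sqrt(-1279 - 1130) = sqrt(-2409) = I*sqrt(2409)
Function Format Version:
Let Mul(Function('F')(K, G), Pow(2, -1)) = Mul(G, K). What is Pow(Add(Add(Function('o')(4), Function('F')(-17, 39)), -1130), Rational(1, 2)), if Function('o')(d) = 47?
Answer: Mul(I, Pow(2409, Rational(1, 2))) ≈ Mul(49.082, I)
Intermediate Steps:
Function('F')(K, G) = Mul(2, G, K) (Function('F')(K, G) = Mul(2, Mul(G, K)) = Mul(2, G, K))
Pow(Add(Add(Function('o')(4), Function('F')(-17, 39)), -1130), Rational(1, 2)) = Pow(Add(Add(47, Mul(2, 39, -17)), -1130), Rational(1, 2)) = Pow(Add(Add(47, -1326), -1130), Rational(1, 2)) = Pow(Add(-1279, -1130), Rational(1, 2)) = Pow(-2409, Rational(1, 2)) = Mul(I, Pow(2409, Rational(1, 2)))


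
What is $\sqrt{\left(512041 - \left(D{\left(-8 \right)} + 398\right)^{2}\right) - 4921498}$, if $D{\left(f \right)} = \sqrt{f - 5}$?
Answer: $2 \sqrt{-1141962 - 199 i \sqrt{13}} \approx 0.67143 - 2137.3 i$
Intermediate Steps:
$D{\left(f \right)} = \sqrt{-5 + f}$
$\sqrt{\left(512041 - \left(D{\left(-8 \right)} + 398\right)^{2}\right) - 4921498} = \sqrt{\left(512041 - \left(\sqrt{-5 - 8} + 398\right)^{2}\right) - 4921498} = \sqrt{\left(512041 - \left(\sqrt{-13} + 398\right)^{2}\right) - 4921498} = \sqrt{\left(512041 - \left(i \sqrt{13} + 398\right)^{2}\right) - 4921498} = \sqrt{\left(512041 - \left(398 + i \sqrt{13}\right)^{2}\right) - 4921498} = \sqrt{-4409457 - \left(398 + i \sqrt{13}\right)^{2}}$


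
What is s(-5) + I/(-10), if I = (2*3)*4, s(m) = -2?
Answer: -22/5 ≈ -4.4000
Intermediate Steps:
I = 24 (I = 6*4 = 24)
s(-5) + I/(-10) = -2 + 24/(-10) = -2 - ⅒*24 = -2 - 12/5 = -22/5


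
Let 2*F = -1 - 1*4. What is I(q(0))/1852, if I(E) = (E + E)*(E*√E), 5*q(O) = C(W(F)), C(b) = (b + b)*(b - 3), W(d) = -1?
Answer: 64*√10/57875 ≈ 0.0034969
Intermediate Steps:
F = -5/2 (F = (-1 - 1*4)/2 = (-1 - 4)/2 = (½)*(-5) = -5/2 ≈ -2.5000)
C(b) = 2*b*(-3 + b) (C(b) = (2*b)*(-3 + b) = 2*b*(-3 + b))
q(O) = 8/5 (q(O) = (2*(-1)*(-3 - 1))/5 = (2*(-1)*(-4))/5 = (⅕)*8 = 8/5)
I(E) = 2*E^(5/2) (I(E) = (2*E)*E^(3/2) = 2*E^(5/2))
I(q(0))/1852 = (2*(8/5)^(5/2))/1852 = (2*(128*√10/125))*(1/1852) = (256*√10/125)*(1/1852) = 64*√10/57875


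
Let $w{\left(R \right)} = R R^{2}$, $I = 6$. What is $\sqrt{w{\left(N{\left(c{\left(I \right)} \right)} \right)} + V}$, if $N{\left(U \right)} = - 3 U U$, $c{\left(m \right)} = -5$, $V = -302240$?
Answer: $i \sqrt{724115} \approx 850.95 i$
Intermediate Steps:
$N{\left(U \right)} = - 3 U^{2}$
$w{\left(R \right)} = R^{3}$
$\sqrt{w{\left(N{\left(c{\left(I \right)} \right)} \right)} + V} = \sqrt{\left(- 3 \left(-5\right)^{2}\right)^{3} - 302240} = \sqrt{\left(\left(-3\right) 25\right)^{3} - 302240} = \sqrt{\left(-75\right)^{3} - 302240} = \sqrt{-421875 - 302240} = \sqrt{-724115} = i \sqrt{724115}$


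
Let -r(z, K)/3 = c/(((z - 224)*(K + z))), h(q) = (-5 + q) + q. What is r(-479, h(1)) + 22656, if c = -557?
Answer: 7676896647/338846 ≈ 22656.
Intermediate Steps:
h(q) = -5 + 2*q
r(z, K) = 1671/((-224 + z)*(K + z)) (r(z, K) = -(-1671)/((z - 224)*(K + z)) = -(-1671)/((-224 + z)*(K + z)) = 1671/((-224 + z)*(K + z)))
r(-479, h(1)) + 22656 = 1671/((-479)² - 224*(-5 + 2*1) - 224*(-479) + (-5 + 2*1)*(-479)) + 22656 = 1671/(229441 - 224*(-5 + 2) + 107296 + (-5 + 2)*(-479)) + 22656 = 1671/(229441 - 224*(-3) + 107296 - 3*(-479)) + 22656 = 1671/(229441 + 672 + 107296 + 1437) + 22656 = 1671/338846 + 22656 = 7676896647/338846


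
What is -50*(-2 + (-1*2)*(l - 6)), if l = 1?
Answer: -400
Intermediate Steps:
-50*(-2 + (-1*2)*(l - 6)) = -50*(-2 + (-1*2)*(1 - 6)) = -50*(-2 - 2*(-5)) = -50*(-2 + 10) = -50*8 = -400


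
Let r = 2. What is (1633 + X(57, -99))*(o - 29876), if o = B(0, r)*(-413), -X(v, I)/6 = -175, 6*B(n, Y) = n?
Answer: -80157308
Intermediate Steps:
B(n, Y) = n/6
X(v, I) = 1050 (X(v, I) = -6*(-175) = 1050)
o = 0 (o = ((⅙)*0)*(-413) = 0*(-413) = 0)
(1633 + X(57, -99))*(o - 29876) = (1633 + 1050)*(0 - 29876) = 2683*(-29876) = -80157308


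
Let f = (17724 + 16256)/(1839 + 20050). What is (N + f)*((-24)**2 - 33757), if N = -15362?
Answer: 11156276349678/21889 ≈ 5.0968e+8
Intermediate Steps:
f = 33980/21889 ≈ 1.5524
(N + f)*((-24)**2 - 33757) = (-15362 + 33980/21889)*((-24)**2 - 33757) = -336224838*(576 - 33757)/21889 = -336224838/21889*(-33181) = 11156276349678/21889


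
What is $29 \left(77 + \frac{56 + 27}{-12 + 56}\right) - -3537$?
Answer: $\frac{256287}{44} \approx 5824.7$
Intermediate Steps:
$29 \left(77 + \frac{56 + 27}{-12 + 56}\right) - -3537 = 29 \left(77 + \frac{83}{44}\right) + 3537 = 29 \cdot \frac{3471}{44} + 3537 = \frac{100659}{44} + 3537 = \frac{256287}{44}$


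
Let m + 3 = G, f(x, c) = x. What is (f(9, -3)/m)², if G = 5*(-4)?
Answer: 81/529 ≈ 0.15312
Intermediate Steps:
G = -20
m = -23 (m = -3 - 20 = -23)
(f(9, -3)/m)² = (9/(-23))² = (9*(-1/23))² = (-9/23)² = 81/529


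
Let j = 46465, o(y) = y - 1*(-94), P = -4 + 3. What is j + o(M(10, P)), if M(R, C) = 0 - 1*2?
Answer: 46557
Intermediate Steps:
P = -1
M(R, C) = -2 (M(R, C) = 0 - 2 = -2)
o(y) = 94 + y (o(y) = y + 94 = 94 + y)
j + o(M(10, P)) = 46465 + (94 - 2) = 46465 + 92 = 46557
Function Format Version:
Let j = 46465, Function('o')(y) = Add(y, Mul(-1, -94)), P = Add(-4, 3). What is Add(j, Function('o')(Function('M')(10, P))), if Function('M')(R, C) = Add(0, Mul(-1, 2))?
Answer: 46557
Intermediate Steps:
P = -1
Function('M')(R, C) = -2 (Function('M')(R, C) = Add(0, -2) = -2)
Function('o')(y) = Add(94, y) (Function('o')(y) = Add(y, 94) = Add(94, y))
Add(j, Function('o')(Function('M')(10, P))) = Add(46465, Add(94, -2)) = Add(46465, 92) = 46557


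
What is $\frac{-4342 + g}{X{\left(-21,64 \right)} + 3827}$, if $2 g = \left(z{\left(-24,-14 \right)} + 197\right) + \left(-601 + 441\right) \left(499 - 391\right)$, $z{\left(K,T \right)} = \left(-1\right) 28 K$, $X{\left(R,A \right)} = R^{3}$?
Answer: $\frac{25095}{10868} \approx 2.3091$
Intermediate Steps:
$z{\left(K,T \right)} = - 28 K$
$g = - \frac{16411}{2}$ ($g = \frac{\left(\left(-28\right) \left(-24\right) + 197\right) + \left(-601 + 441\right) \left(499 - 391\right)}{2} = \frac{\left(672 + 197\right) - 17280}{2} = \frac{869 - 17280}{2} = \frac{1}{2} \left(-16411\right) = - \frac{16411}{2} \approx -8205.5$)
$\frac{-4342 + g}{X{\left(-21,64 \right)} + 3827} = \frac{-4342 - \frac{16411}{2}}{\left(-21\right)^{3} + 3827} = - \frac{25095}{2 \left(-9261 + 3827\right)} = - \frac{25095}{2 \left(-5434\right)} = \left(- \frac{25095}{2}\right) \left(- \frac{1}{5434}\right) = \frac{25095}{10868}$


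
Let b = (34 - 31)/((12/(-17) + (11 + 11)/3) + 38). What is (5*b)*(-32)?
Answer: -6120/569 ≈ -10.756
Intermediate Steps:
b = 153/2276 (b = 3/((12*(-1/17) + 22*(⅓)) + 38) = 3/((-12/17 + 22/3) + 38) = 3/(338/51 + 38) = 3/(2276/51) = 3*(51/2276) = 153/2276 ≈ 0.067223)
(5*b)*(-32) = (5*(153/2276))*(-32) = (765/2276)*(-32) = -6120/569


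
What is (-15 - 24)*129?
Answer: -5031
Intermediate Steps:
(-15 - 24)*129 = -39*129 = -5031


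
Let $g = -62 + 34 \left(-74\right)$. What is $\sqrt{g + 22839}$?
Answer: $\sqrt{20261} \approx 142.34$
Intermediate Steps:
$g = -2578$ ($g = -62 - 2516 = -2578$)
$\sqrt{g + 22839} = \sqrt{-2578 + 22839} = \sqrt{20261}$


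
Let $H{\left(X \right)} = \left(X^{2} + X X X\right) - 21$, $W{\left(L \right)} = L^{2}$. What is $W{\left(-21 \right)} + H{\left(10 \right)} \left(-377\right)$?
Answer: $-406342$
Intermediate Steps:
$H{\left(X \right)} = -21 + X^{2} + X^{3}$ ($H{\left(X \right)} = \left(X^{2} + X^{2} X\right) - 21 = \left(X^{2} + X^{3}\right) - 21 = -21 + X^{2} + X^{3}$)
$W{\left(-21 \right)} + H{\left(10 \right)} \left(-377\right) = \left(-21\right)^{2} + \left(-21 + 10^{2} + 10^{3}\right) \left(-377\right) = 441 + \left(-21 + 100 + 1000\right) \left(-377\right) = 441 + 1079 \left(-377\right) = 441 - 406783 = -406342$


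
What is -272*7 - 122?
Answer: -2026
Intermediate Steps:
-272*7 - 122 = -136*14 - 122 = -1904 - 122 = -2026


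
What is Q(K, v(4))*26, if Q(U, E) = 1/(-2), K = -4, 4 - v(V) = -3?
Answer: -13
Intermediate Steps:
v(V) = 7 (v(V) = 4 - 1*(-3) = 4 + 3 = 7)
Q(U, E) = -1/2
Q(K, v(4))*26 = -1/2*26 = -13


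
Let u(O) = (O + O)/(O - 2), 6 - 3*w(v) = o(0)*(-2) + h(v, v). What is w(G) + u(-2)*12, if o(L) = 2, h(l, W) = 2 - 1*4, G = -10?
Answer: 16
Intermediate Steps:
h(l, W) = -2 (h(l, W) = 2 - 4 = -2)
w(v) = 4 (w(v) = 2 - (2*(-2) - 2)/3 = 2 - (-4 - 2)/3 = 2 - ⅓*(-6) = 2 + 2 = 4)
u(O) = 2*O/(-2 + O) (u(O) = (2*O)/(-2 + O) = 2*O/(-2 + O))
w(G) + u(-2)*12 = 4 + (2*(-2)/(-2 - 2))*12 = 4 + (2*(-2)/(-4))*12 = 4 + (2*(-2)*(-¼))*12 = 4 + 1*12 = 4 + 12 = 16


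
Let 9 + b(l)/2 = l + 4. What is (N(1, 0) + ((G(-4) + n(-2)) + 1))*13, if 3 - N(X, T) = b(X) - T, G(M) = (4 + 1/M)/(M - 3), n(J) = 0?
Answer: 4173/28 ≈ 149.04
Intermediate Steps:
b(l) = -10 + 2*l (b(l) = -18 + 2*(l + 4) = -18 + 2*(4 + l) = -18 + (8 + 2*l) = -10 + 2*l)
G(M) = (4 + 1/M)/(-3 + M)
N(X, T) = 13 + T - 2*X (N(X, T) = 3 - ((-10 + 2*X) - T) = 3 - (-10 - T + 2*X) = 3 + (10 + T - 2*X) = 13 + T - 2*X)
(N(1, 0) + ((G(-4) + n(-2)) + 1))*13 = ((13 + 0 - 2*1) + (((1 + 4*(-4))/((-4)*(-3 - 4)) + 0) + 1))*13 = ((13 + 0 - 2) + ((-1/4*(1 - 16)/(-7) + 0) + 1))*13 = (11 + ((-1/4*(-1/7)*(-15) + 0) + 1))*13 = (11 + ((-15/28 + 0) + 1))*13 = (11 + (-15/28 + 1))*13 = (11 + 13/28)*13 = (321/28)*13 = 4173/28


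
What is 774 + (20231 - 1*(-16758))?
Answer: 37763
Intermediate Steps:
774 + (20231 - 1*(-16758)) = 774 + (20231 + 16758) = 774 + 36989 = 37763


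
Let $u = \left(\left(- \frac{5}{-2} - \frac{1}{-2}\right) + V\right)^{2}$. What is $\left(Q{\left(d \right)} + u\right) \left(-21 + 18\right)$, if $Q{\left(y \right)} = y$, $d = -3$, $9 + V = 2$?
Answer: $-39$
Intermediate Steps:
$V = -7$ ($V = -9 + 2 = -7$)
$u = 16$ ($u = \left(\left(- \frac{5}{-2} - \frac{1}{-2}\right) - 7\right)^{2} = \left(\left(\left(-5\right) \left(- \frac{1}{2}\right) - - \frac{1}{2}\right) - 7\right)^{2} = \left(\left(\frac{5}{2} + \frac{1}{2}\right) - 7\right)^{2} = \left(3 - 7\right)^{2} = \left(-4\right)^{2} = 16$)
$\left(Q{\left(d \right)} + u\right) \left(-21 + 18\right) = \left(-3 + 16\right) \left(-21 + 18\right) = 13 \left(-3\right) = -39$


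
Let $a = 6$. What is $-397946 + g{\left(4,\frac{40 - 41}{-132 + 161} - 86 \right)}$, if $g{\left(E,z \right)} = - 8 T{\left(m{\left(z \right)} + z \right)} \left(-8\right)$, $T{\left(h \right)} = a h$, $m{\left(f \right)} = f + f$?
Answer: $- \frac{14414674}{29} \approx -4.9706 \cdot 10^{5}$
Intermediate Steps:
$m{\left(f \right)} = 2 f$
$T{\left(h \right)} = 6 h$
$g{\left(E,z \right)} = 1152 z$ ($g{\left(E,z \right)} = - 8 \cdot 6 \left(2 z + z\right) \left(-8\right) = - 8 \cdot 6 \cdot 3 z \left(-8\right) = - 8 \cdot 18 z \left(-8\right) = - 144 z \left(-8\right) = 1152 z$)
$-397946 + g{\left(4,\frac{40 - 41}{-132 + 161} - 86 \right)} = -397946 + 1152 \left(\frac{40 - 41}{-132 + 161} - 86\right) = -397946 + 1152 \left(- \frac{1}{29} - 86\right) = -397946 + 1152 \left(- \frac{2495}{29}\right) = -397946 - \frac{2874240}{29} = - \frac{14414674}{29}$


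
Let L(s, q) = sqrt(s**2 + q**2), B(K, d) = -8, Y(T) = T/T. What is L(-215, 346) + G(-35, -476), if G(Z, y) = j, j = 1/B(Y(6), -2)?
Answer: -1/8 + sqrt(165941) ≈ 407.23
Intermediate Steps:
Y(T) = 1
j = -1/8 (j = 1/(-8) = -1/8 ≈ -0.12500)
L(s, q) = sqrt(q**2 + s**2)
G(Z, y) = -1/8
L(-215, 346) + G(-35, -476) = sqrt(346**2 + (-215)**2) - 1/8 = sqrt(119716 + 46225) - 1/8 = sqrt(165941) - 1/8 = -1/8 + sqrt(165941)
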